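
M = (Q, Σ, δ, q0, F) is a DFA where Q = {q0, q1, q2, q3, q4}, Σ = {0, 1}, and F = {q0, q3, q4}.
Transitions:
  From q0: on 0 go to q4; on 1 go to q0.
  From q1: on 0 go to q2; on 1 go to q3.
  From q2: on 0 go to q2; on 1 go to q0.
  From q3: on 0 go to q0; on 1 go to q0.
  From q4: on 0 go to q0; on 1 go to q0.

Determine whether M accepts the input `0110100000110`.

accepted

q0 --0--> q4
q4 --1--> q0
q0 --1--> q0
q0 --0--> q4
q4 --1--> q0
q0 --0--> q4
q4 --0--> q0
q0 --0--> q4
q4 --0--> q0
q0 --0--> q4
q4 --1--> q0
q0 --1--> q0
q0 --0--> q4
End in state q4, which is an accepting state.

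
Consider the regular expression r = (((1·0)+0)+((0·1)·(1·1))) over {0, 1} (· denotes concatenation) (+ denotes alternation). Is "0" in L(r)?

yes

The left alternative ((1·0)+0) matches 0.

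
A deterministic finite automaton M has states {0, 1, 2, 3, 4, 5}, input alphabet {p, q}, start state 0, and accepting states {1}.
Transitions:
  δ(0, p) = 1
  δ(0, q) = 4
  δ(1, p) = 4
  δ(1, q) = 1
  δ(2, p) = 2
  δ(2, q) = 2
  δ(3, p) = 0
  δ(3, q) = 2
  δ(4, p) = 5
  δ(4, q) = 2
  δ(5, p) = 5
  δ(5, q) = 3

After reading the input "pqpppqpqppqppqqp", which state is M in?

4

0 --p--> 1
1 --q--> 1
1 --p--> 4
4 --p--> 5
5 --p--> 5
5 --q--> 3
3 --p--> 0
0 --q--> 4
4 --p--> 5
5 --p--> 5
5 --q--> 3
3 --p--> 0
0 --p--> 1
1 --q--> 1
1 --q--> 1
1 --p--> 4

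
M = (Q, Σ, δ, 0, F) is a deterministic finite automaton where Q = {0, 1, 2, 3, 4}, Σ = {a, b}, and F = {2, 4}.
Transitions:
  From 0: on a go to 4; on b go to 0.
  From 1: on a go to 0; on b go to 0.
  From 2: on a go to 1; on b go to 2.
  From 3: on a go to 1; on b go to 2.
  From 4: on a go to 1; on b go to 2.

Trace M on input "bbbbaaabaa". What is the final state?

0 --b--> 0
0 --b--> 0
0 --b--> 0
0 --b--> 0
0 --a--> 4
4 --a--> 1
1 --a--> 0
0 --b--> 0
0 --a--> 4
4 --a--> 1

1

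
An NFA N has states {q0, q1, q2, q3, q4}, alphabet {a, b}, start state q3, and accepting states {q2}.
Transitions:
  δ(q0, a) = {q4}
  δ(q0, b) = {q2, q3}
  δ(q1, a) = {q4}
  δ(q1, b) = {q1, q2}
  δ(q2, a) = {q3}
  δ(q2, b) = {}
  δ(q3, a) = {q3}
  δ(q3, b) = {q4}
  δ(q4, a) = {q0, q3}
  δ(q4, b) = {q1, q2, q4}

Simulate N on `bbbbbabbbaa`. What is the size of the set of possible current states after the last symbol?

3

Start: {q3}
read b: {q4}
read b: {q1, q2, q4}
read b: {q1, q2, q4}
read b: {q1, q2, q4}
read b: {q1, q2, q4}
read a: {q0, q3, q4}
read b: {q1, q2, q3, q4}
read b: {q1, q2, q4}
read b: {q1, q2, q4}
read a: {q0, q3, q4}
read a: {q0, q3, q4}
Final reachable set {q0, q3, q4} has 3 states.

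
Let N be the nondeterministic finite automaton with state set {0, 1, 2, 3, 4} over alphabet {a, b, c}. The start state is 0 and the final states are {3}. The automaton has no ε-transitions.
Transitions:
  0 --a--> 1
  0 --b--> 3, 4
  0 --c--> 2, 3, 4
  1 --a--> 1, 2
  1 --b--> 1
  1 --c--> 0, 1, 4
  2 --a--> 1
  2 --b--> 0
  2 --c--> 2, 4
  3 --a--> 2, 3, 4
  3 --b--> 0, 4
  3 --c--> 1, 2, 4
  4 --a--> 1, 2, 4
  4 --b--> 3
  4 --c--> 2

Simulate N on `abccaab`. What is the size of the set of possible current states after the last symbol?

4

Start: {0}
read a: {1}
read b: {1}
read c: {0, 1, 4}
read c: {0, 1, 2, 3, 4}
read a: {1, 2, 3, 4}
read a: {1, 2, 3, 4}
read b: {0, 1, 3, 4}
Final reachable set {0, 1, 3, 4} has 4 states.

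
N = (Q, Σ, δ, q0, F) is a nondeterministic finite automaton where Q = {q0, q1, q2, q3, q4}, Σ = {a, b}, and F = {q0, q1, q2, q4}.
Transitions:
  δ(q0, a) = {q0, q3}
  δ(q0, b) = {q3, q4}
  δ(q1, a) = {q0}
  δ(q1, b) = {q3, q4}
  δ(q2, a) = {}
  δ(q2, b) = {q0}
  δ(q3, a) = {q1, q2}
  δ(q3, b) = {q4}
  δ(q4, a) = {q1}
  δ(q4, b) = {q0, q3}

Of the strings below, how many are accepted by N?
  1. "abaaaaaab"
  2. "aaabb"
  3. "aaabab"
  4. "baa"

4

"abaaaaaab": accepted
"aaabb": accepted
"aaabab": accepted
"baa": accepted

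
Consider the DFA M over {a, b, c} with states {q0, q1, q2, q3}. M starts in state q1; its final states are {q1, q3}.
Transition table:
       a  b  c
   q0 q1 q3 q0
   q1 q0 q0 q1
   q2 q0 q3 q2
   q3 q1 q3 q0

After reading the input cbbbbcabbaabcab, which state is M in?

q1 --c--> q1
q1 --b--> q0
q0 --b--> q3
q3 --b--> q3
q3 --b--> q3
q3 --c--> q0
q0 --a--> q1
q1 --b--> q0
q0 --b--> q3
q3 --a--> q1
q1 --a--> q0
q0 --b--> q3
q3 --c--> q0
q0 --a--> q1
q1 --b--> q0

q0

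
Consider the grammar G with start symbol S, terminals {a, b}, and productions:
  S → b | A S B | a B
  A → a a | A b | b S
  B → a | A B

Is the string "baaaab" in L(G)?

no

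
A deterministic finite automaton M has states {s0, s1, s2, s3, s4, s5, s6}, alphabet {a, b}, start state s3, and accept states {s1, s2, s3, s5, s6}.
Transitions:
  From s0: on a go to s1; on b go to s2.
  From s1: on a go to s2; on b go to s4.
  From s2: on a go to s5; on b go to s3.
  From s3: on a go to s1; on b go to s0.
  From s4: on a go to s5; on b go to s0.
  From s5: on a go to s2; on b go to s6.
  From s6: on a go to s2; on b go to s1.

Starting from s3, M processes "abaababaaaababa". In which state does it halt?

s3 --a--> s1
s1 --b--> s4
s4 --a--> s5
s5 --a--> s2
s2 --b--> s3
s3 --a--> s1
s1 --b--> s4
s4 --a--> s5
s5 --a--> s2
s2 --a--> s5
s5 --a--> s2
s2 --b--> s3
s3 --a--> s1
s1 --b--> s4
s4 --a--> s5

s5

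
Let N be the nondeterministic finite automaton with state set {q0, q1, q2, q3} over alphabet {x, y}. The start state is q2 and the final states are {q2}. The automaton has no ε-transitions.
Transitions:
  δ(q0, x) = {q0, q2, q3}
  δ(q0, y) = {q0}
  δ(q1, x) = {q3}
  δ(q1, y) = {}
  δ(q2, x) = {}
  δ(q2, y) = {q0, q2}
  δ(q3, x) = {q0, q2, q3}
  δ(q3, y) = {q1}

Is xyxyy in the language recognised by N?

rejected

Start: {q2}
read x: {}
The reachable set is empty and stays empty for the remaining 4 symbols.
Reachable ∩ accepting = {} — empty.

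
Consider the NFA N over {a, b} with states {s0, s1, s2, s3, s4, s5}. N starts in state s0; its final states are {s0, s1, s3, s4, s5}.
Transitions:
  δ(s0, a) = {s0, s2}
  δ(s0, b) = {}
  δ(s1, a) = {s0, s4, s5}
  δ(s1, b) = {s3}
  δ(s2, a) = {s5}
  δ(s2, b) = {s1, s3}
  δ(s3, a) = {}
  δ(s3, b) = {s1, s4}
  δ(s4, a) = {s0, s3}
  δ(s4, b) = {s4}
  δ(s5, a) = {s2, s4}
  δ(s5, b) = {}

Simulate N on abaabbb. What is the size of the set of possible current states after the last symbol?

3

Start: {s0}
read a: {s0, s2}
read b: {s1, s3}
read a: {s0, s4, s5}
read a: {s0, s2, s3, s4}
read b: {s1, s3, s4}
read b: {s1, s3, s4}
read b: {s1, s3, s4}
Final reachable set {s1, s3, s4} has 3 states.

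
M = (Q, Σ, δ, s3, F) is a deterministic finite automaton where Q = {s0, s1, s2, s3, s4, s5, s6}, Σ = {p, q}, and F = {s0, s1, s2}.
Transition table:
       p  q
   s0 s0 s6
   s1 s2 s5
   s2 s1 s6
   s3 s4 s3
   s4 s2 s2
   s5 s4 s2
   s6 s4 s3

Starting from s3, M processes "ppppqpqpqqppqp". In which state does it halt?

s4

s3 --p--> s4
s4 --p--> s2
s2 --p--> s1
s1 --p--> s2
s2 --q--> s6
s6 --p--> s4
s4 --q--> s2
s2 --p--> s1
s1 --q--> s5
s5 --q--> s2
s2 --p--> s1
s1 --p--> s2
s2 --q--> s6
s6 --p--> s4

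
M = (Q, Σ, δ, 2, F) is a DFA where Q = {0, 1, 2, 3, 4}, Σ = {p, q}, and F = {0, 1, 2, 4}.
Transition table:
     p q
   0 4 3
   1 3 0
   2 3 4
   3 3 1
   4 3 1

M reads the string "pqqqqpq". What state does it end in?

2 --p--> 3
3 --q--> 1
1 --q--> 0
0 --q--> 3
3 --q--> 1
1 --p--> 3
3 --q--> 1

1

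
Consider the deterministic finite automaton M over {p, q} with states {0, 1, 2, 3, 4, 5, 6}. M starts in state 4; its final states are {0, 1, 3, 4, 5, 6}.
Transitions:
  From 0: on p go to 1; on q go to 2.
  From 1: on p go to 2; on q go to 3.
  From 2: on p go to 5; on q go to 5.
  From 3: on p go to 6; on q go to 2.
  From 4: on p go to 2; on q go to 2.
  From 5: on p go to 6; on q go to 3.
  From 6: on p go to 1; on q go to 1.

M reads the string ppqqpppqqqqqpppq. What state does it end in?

3

4 --p--> 2
2 --p--> 5
5 --q--> 3
3 --q--> 2
2 --p--> 5
5 --p--> 6
6 --p--> 1
1 --q--> 3
3 --q--> 2
2 --q--> 5
5 --q--> 3
3 --q--> 2
2 --p--> 5
5 --p--> 6
6 --p--> 1
1 --q--> 3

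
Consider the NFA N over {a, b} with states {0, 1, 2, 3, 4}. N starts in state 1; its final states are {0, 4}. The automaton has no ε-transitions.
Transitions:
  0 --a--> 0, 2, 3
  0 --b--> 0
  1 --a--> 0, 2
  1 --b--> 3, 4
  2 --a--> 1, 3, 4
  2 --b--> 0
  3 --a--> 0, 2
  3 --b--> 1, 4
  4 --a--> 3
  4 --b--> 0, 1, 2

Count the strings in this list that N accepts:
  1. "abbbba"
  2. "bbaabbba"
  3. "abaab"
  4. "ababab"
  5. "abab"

5

"abbbba": accepted
"bbaabbba": accepted
"abaab": accepted
"ababab": accepted
"abab": accepted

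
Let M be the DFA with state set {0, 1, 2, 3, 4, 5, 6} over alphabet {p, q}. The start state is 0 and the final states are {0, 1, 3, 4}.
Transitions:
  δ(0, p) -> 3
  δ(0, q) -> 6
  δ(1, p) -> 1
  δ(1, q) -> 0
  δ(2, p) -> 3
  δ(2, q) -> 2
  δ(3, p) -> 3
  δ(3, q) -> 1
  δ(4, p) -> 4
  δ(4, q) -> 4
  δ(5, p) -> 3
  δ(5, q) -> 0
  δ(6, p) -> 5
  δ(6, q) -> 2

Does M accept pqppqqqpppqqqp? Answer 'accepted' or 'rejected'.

0 --p--> 3
3 --q--> 1
1 --p--> 1
1 --p--> 1
1 --q--> 0
0 --q--> 6
6 --q--> 2
2 --p--> 3
3 --p--> 3
3 --p--> 3
3 --q--> 1
1 --q--> 0
0 --q--> 6
6 --p--> 5
End in state 5, which is not an accepting state.

rejected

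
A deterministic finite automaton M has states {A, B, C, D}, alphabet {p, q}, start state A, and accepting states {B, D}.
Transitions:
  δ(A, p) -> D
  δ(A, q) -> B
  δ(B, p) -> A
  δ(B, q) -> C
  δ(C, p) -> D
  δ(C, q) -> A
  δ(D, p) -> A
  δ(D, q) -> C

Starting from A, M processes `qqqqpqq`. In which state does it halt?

A --q--> B
B --q--> C
C --q--> A
A --q--> B
B --p--> A
A --q--> B
B --q--> C

C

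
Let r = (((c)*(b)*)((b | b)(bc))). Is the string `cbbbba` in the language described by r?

No split of cbbbba into u·v has ((c)*(b)*) matching u and ((b|b)(bc)) matching v.

no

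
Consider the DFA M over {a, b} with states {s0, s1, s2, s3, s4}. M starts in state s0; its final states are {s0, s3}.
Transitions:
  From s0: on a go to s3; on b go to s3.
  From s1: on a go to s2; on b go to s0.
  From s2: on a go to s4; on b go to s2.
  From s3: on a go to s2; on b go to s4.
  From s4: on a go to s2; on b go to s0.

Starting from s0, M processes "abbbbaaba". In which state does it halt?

s3

s0 --a--> s3
s3 --b--> s4
s4 --b--> s0
s0 --b--> s3
s3 --b--> s4
s4 --a--> s2
s2 --a--> s4
s4 --b--> s0
s0 --a--> s3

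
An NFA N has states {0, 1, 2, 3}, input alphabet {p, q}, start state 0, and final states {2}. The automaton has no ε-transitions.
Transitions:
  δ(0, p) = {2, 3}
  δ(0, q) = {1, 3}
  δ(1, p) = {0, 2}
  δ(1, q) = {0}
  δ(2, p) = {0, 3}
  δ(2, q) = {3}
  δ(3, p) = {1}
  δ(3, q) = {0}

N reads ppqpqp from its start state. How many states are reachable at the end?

4

Start: {0}
read p: {2, 3}
read p: {0, 1, 3}
read q: {0, 1, 3}
read p: {0, 1, 2, 3}
read q: {0, 1, 3}
read p: {0, 1, 2, 3}
Final reachable set {0, 1, 2, 3} has 4 states.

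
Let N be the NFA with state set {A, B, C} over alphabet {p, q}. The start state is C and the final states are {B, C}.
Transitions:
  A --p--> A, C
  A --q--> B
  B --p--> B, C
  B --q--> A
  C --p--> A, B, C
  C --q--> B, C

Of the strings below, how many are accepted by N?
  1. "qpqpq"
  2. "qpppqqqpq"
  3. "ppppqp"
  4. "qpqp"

"qpqpq": accepted
"qpppqqqpq": accepted
"ppppqp": accepted
"qpqp": accepted

4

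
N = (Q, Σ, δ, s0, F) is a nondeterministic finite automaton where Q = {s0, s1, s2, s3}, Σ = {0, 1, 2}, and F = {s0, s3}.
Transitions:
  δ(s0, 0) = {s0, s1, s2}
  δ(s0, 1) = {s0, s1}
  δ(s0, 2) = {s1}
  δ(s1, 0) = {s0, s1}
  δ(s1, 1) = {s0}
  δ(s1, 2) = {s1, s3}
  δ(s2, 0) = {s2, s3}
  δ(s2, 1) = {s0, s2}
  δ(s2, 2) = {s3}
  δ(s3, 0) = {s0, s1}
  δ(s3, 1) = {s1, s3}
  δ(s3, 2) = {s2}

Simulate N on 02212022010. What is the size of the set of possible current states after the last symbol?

4

Start: {s0}
read 0: {s0, s1, s2}
read 2: {s1, s3}
read 2: {s1, s2, s3}
read 1: {s0, s1, s2, s3}
read 2: {s1, s2, s3}
read 0: {s0, s1, s2, s3}
read 2: {s1, s2, s3}
read 2: {s1, s2, s3}
read 0: {s0, s1, s2, s3}
read 1: {s0, s1, s2, s3}
read 0: {s0, s1, s2, s3}
Final reachable set {s0, s1, s2, s3} has 4 states.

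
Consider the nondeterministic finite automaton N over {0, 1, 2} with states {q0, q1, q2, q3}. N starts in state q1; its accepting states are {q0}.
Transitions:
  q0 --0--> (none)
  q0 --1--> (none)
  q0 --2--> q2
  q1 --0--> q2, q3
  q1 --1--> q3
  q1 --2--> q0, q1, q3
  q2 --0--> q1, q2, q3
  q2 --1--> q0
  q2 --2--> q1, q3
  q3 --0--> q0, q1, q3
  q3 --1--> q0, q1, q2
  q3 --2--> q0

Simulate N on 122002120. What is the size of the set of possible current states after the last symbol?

4

Start: {q1}
read 1: {q3}
read 2: {q0}
read 2: {q2}
read 0: {q1, q2, q3}
read 0: {q0, q1, q2, q3}
read 2: {q0, q1, q2, q3}
read 1: {q0, q1, q2, q3}
read 2: {q0, q1, q2, q3}
read 0: {q0, q1, q2, q3}
Final reachable set {q0, q1, q2, q3} has 4 states.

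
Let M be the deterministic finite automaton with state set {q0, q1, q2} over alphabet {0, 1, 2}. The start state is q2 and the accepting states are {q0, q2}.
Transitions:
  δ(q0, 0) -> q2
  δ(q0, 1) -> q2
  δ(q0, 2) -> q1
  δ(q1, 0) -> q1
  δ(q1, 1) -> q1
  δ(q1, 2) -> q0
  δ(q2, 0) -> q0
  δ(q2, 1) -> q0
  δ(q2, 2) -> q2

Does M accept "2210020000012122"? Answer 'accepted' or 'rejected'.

accepted

q2 --2--> q2
q2 --2--> q2
q2 --1--> q0
q0 --0--> q2
q2 --0--> q0
q0 --2--> q1
q1 --0--> q1
q1 --0--> q1
q1 --0--> q1
q1 --0--> q1
q1 --0--> q1
q1 --1--> q1
q1 --2--> q0
q0 --1--> q2
q2 --2--> q2
q2 --2--> q2
End in state q2, which is an accepting state.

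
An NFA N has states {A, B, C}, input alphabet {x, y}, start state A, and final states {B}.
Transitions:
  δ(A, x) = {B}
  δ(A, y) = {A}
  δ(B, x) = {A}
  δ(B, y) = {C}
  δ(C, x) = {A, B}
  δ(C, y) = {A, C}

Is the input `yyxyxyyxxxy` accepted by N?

Start: {A}
read y: {A}
read y: {A}
read x: {B}
read y: {C}
read x: {A, B}
read y: {A, C}
read y: {A, C}
read x: {A, B}
read x: {A, B}
read x: {A, B}
read y: {A, C}
Reachable ∩ accepting = {} — empty.

rejected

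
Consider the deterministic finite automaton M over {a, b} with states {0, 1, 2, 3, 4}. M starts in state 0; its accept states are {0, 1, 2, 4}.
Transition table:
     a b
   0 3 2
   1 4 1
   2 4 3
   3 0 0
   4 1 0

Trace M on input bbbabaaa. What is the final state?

3

0 --b--> 2
2 --b--> 3
3 --b--> 0
0 --a--> 3
3 --b--> 0
0 --a--> 3
3 --a--> 0
0 --a--> 3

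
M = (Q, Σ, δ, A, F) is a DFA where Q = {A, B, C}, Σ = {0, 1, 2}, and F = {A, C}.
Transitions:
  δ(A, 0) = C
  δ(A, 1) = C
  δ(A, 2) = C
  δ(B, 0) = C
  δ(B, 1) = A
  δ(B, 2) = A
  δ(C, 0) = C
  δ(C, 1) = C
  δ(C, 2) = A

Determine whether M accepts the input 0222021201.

accepted

A --0--> C
C --2--> A
A --2--> C
C --2--> A
A --0--> C
C --2--> A
A --1--> C
C --2--> A
A --0--> C
C --1--> C
End in state C, which is an accepting state.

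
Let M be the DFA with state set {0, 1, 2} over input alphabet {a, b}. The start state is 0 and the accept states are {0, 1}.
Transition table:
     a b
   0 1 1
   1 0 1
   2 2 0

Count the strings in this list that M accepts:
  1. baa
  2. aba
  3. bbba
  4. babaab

baa: accepted
aba: accepted
bbba: accepted
babaab: accepted

4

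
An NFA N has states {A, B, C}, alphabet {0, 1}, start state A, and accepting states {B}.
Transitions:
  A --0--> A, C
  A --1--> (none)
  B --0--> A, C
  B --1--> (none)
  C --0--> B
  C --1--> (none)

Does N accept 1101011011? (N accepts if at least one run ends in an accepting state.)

Start: {A}
read 1: {}
The reachable set is empty and stays empty for the remaining 9 symbols.
Reachable ∩ accepting = {} — empty.

rejected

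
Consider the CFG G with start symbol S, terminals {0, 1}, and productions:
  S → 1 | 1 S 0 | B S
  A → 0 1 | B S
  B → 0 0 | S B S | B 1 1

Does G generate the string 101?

no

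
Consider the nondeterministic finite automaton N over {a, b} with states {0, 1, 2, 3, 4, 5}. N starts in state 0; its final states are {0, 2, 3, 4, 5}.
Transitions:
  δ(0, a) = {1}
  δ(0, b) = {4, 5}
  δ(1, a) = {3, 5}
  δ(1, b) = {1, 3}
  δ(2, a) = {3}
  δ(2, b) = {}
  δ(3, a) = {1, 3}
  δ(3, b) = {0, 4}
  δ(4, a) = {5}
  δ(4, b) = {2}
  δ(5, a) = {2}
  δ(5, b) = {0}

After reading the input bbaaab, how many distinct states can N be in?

4

Start: {0}
read b: {4, 5}
read b: {0, 2}
read a: {1, 3}
read a: {1, 3, 5}
read a: {1, 2, 3, 5}
read b: {0, 1, 3, 4}
Final reachable set {0, 1, 3, 4} has 4 states.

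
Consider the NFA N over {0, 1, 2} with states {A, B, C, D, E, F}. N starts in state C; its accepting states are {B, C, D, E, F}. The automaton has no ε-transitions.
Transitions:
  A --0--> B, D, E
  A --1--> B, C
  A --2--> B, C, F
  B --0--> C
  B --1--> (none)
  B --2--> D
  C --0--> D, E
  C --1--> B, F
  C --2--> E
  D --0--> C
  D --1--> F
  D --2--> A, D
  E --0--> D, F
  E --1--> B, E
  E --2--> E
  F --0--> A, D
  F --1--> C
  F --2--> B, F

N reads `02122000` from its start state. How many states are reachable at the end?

6

Start: {C}
read 0: {D, E}
read 2: {A, D, E}
read 1: {B, C, E, F}
read 2: {B, D, E, F}
read 2: {A, B, D, E, F}
read 0: {A, B, C, D, E, F}
read 0: {A, B, C, D, E, F}
read 0: {A, B, C, D, E, F}
Final reachable set {A, B, C, D, E, F} has 6 states.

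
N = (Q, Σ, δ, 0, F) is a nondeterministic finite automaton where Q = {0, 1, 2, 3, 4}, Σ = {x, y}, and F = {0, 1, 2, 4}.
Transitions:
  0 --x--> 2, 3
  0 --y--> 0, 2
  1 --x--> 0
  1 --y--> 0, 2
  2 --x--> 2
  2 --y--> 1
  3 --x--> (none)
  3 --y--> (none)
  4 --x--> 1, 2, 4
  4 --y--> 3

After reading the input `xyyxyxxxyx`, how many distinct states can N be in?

Start: {0}
read x: {2, 3}
read y: {1}
read y: {0, 2}
read x: {2, 3}
read y: {1}
read x: {0}
read x: {2, 3}
read x: {2}
read y: {1}
read x: {0}
Final reachable set {0} has 1 state.

1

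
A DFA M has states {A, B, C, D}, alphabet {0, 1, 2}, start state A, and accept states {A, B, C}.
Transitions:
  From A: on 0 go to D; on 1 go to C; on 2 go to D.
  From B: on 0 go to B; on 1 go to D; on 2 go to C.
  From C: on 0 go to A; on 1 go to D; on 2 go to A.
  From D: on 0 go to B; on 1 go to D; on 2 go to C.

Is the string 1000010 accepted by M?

accepted

A --1--> C
C --0--> A
A --0--> D
D --0--> B
B --0--> B
B --1--> D
D --0--> B
End in state B, which is an accepting state.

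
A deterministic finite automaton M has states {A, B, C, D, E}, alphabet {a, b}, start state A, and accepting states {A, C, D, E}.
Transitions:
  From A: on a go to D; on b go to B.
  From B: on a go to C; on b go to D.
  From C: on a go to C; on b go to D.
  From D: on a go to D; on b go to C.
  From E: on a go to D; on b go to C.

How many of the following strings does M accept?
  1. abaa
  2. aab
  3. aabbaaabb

3

abaa: accepted
aab: accepted
aabbaaabb: accepted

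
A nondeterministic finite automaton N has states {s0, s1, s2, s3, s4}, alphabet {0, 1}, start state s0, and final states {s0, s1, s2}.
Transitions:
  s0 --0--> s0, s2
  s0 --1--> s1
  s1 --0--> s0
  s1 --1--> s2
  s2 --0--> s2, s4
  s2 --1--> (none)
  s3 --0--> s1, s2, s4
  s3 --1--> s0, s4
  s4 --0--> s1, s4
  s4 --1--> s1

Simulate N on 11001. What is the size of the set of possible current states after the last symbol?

Start: {s0}
read 1: {s1}
read 1: {s2}
read 0: {s2, s4}
read 0: {s1, s2, s4}
read 1: {s1, s2}
Final reachable set {s1, s2} has 2 states.

2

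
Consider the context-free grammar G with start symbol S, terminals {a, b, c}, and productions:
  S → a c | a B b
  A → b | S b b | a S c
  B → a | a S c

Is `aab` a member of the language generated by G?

yes

S ⇒ aBb ⇒ aab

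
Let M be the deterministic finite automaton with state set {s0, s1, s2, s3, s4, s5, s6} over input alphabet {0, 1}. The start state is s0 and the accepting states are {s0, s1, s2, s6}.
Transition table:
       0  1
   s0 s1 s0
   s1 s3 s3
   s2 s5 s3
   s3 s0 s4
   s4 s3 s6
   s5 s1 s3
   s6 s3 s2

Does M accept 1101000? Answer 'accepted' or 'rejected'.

rejected

s0 --1--> s0
s0 --1--> s0
s0 --0--> s1
s1 --1--> s3
s3 --0--> s0
s0 --0--> s1
s1 --0--> s3
End in state s3, which is not an accepting state.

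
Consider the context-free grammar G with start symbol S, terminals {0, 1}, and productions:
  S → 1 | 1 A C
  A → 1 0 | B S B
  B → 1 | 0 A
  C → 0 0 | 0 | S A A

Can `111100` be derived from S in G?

yes

S ⇒ 1AC ⇒ 1BSBC ⇒ 11SBC ⇒ 111BC ⇒ 1111C ⇒ 111100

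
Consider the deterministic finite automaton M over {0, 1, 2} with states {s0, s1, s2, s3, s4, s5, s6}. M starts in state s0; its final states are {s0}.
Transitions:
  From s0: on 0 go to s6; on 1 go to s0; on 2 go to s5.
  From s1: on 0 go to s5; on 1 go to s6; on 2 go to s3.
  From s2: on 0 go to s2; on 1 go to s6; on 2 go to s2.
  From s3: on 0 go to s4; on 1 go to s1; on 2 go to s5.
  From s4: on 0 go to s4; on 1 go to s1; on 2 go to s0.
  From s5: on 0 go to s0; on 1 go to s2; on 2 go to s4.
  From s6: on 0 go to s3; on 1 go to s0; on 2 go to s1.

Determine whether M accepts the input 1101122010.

s0 --1--> s0
s0 --1--> s0
s0 --0--> s6
s6 --1--> s0
s0 --1--> s0
s0 --2--> s5
s5 --2--> s4
s4 --0--> s4
s4 --1--> s1
s1 --0--> s5
End in state s5, which is not an accepting state.

rejected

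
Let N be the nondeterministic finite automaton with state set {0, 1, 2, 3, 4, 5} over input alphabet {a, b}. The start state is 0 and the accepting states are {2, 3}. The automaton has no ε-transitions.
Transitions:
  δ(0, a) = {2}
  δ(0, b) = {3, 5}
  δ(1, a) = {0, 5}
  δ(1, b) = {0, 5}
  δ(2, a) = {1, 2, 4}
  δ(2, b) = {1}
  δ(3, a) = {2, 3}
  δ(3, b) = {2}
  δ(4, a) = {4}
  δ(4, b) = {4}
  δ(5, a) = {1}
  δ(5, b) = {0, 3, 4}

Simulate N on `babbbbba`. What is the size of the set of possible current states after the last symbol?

Start: {0}
read b: {3, 5}
read a: {1, 2, 3}
read b: {0, 1, 2, 5}
read b: {0, 1, 3, 4, 5}
read b: {0, 2, 3, 4, 5}
read b: {0, 1, 2, 3, 4, 5}
read b: {0, 1, 2, 3, 4, 5}
read a: {0, 1, 2, 3, 4, 5}
Final reachable set {0, 1, 2, 3, 4, 5} has 6 states.

6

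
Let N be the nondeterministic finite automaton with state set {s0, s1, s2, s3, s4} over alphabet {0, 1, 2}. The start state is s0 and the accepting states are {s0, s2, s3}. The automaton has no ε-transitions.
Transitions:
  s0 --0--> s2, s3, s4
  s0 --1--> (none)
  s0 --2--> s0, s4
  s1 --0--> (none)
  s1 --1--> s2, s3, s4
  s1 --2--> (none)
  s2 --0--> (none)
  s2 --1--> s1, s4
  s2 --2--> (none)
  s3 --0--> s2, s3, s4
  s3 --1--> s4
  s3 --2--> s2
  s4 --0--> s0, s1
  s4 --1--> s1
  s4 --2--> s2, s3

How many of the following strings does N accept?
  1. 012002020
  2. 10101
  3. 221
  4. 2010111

2

012002020: accepted
10101: rejected
221: rejected
2010111: accepted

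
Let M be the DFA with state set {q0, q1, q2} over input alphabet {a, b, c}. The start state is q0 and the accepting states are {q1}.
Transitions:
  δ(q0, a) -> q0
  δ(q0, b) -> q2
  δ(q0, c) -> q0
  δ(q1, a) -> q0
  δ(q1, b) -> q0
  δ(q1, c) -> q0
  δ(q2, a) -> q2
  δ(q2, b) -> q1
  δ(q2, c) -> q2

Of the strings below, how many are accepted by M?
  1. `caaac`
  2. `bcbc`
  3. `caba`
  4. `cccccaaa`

0

`caaac`: rejected
`bcbc`: rejected
`caba`: rejected
`cccccaaa`: rejected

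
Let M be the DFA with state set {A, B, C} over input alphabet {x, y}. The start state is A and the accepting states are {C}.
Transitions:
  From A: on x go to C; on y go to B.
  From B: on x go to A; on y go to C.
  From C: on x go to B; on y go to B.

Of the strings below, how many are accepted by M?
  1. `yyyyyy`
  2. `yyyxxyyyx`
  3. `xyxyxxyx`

1

`yyyyyy`: accepted
`yyyxxyyyx`: rejected
`xyxyxxyx`: rejected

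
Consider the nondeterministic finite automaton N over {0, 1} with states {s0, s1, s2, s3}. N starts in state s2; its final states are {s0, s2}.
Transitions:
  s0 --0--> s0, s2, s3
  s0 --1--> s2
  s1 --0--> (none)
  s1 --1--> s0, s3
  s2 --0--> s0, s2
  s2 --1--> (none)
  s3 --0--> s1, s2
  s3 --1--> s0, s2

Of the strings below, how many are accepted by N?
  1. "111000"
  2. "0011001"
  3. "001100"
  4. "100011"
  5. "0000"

"111000": rejected
"0011001": accepted
"001100": accepted
"100011": rejected
"0000": accepted

3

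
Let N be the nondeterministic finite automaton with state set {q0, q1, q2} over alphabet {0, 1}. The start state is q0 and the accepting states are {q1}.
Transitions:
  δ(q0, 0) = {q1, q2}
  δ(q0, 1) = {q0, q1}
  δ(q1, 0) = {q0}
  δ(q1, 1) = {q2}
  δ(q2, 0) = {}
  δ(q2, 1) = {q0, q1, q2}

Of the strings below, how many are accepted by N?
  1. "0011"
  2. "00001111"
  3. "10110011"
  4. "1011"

"0011": accepted
"00001111": accepted
"10110011": accepted
"1011": accepted

4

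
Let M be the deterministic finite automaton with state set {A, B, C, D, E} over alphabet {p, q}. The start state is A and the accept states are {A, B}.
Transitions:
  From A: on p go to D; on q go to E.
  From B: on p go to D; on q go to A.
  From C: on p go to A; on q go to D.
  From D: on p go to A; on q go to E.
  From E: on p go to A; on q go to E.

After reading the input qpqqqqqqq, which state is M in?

E

A --q--> E
E --p--> A
A --q--> E
E --q--> E
E --q--> E
E --q--> E
E --q--> E
E --q--> E
E --q--> E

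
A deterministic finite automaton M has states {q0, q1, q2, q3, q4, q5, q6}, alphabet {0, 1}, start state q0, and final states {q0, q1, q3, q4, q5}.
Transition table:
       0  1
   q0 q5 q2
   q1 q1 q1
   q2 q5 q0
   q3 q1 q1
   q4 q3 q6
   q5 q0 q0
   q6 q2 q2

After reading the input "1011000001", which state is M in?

q0 --1--> q2
q2 --0--> q5
q5 --1--> q0
q0 --1--> q2
q2 --0--> q5
q5 --0--> q0
q0 --0--> q5
q5 --0--> q0
q0 --0--> q5
q5 --1--> q0

q0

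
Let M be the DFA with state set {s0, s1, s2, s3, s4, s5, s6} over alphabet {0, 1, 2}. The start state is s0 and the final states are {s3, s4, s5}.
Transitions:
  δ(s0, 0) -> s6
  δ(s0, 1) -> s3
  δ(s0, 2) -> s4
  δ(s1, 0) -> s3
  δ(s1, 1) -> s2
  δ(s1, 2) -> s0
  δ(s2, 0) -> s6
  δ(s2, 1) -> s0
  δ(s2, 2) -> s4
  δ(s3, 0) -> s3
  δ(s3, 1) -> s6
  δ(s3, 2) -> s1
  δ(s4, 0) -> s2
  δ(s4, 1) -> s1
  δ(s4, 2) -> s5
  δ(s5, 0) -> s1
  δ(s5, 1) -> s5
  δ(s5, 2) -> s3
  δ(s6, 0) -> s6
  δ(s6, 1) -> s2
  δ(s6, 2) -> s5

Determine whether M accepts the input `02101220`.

s0 --0--> s6
s6 --2--> s5
s5 --1--> s5
s5 --0--> s1
s1 --1--> s2
s2 --2--> s4
s4 --2--> s5
s5 --0--> s1
End in state s1, which is not an accepting state.

rejected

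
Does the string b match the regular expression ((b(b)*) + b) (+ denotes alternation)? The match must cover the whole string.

The left alternative (b(b)*) matches b.

yes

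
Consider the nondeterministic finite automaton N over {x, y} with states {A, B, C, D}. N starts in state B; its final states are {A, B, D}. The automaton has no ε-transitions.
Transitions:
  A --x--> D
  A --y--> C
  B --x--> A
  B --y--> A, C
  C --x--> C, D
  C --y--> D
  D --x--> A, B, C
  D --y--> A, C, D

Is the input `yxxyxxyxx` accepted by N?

Start: {B}
read y: {A, C}
read x: {C, D}
read x: {A, B, C, D}
read y: {A, C, D}
read x: {A, B, C, D}
read x: {A, B, C, D}
read y: {A, C, D}
read x: {A, B, C, D}
read x: {A, B, C, D}
Reachable ∩ accepting = {A, B, D} — nonempty.

accepted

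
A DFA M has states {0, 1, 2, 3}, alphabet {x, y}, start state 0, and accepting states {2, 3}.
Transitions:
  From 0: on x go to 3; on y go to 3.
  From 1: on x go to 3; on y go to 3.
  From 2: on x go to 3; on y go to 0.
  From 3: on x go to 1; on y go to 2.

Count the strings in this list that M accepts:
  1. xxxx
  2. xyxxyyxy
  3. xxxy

xxxx: rejected
xyxxyyxy: accepted
xxxy: accepted

2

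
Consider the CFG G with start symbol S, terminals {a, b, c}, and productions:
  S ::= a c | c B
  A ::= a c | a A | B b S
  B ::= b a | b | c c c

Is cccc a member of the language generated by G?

S ⇒ cB ⇒ cccc

yes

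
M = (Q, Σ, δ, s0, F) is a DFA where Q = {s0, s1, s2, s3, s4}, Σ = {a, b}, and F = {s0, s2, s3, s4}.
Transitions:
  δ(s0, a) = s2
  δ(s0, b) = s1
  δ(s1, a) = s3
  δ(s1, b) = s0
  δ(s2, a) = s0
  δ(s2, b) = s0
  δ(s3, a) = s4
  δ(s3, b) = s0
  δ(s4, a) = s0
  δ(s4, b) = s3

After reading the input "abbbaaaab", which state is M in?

s0 --a--> s2
s2 --b--> s0
s0 --b--> s1
s1 --b--> s0
s0 --a--> s2
s2 --a--> s0
s0 --a--> s2
s2 --a--> s0
s0 --b--> s1

s1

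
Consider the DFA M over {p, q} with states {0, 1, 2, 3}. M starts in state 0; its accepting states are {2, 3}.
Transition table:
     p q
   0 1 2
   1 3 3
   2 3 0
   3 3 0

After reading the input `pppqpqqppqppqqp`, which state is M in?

3

0 --p--> 1
1 --p--> 3
3 --p--> 3
3 --q--> 0
0 --p--> 1
1 --q--> 3
3 --q--> 0
0 --p--> 1
1 --p--> 3
3 --q--> 0
0 --p--> 1
1 --p--> 3
3 --q--> 0
0 --q--> 2
2 --p--> 3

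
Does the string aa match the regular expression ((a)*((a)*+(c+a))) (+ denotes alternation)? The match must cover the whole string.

yes

Split as ε·aa: (a)* matches ε and ((a)*+(c+a)) matches aa.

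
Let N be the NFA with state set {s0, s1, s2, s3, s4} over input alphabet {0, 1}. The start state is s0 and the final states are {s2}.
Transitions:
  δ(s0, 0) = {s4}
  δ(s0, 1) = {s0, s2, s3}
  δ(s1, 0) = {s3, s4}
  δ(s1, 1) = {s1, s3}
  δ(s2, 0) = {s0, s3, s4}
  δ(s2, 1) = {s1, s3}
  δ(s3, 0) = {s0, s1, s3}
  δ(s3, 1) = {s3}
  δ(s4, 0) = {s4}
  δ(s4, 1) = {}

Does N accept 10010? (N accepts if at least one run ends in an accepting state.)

rejected

Start: {s0}
read 1: {s0, s2, s3}
read 0: {s0, s1, s3, s4}
read 0: {s0, s1, s3, s4}
read 1: {s0, s1, s2, s3}
read 0: {s0, s1, s3, s4}
Reachable ∩ accepting = {} — empty.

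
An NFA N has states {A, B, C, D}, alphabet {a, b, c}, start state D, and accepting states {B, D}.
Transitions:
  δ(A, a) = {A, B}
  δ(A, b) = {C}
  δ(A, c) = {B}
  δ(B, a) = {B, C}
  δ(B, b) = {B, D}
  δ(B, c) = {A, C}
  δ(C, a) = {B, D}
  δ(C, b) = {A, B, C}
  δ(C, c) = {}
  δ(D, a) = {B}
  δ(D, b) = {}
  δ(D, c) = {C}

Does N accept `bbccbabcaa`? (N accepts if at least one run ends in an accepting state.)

rejected

Start: {D}
read b: {}
The reachable set is empty and stays empty for the remaining 9 symbols.
Reachable ∩ accepting = {} — empty.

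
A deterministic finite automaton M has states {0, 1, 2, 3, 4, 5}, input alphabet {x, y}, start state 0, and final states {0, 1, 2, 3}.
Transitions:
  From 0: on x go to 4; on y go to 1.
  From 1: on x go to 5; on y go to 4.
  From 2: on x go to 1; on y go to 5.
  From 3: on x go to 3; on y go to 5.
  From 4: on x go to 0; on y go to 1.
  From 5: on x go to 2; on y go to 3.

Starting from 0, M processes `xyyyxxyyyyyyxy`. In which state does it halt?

0 --x--> 4
4 --y--> 1
1 --y--> 4
4 --y--> 1
1 --x--> 5
5 --x--> 2
2 --y--> 5
5 --y--> 3
3 --y--> 5
5 --y--> 3
3 --y--> 5
5 --y--> 3
3 --x--> 3
3 --y--> 5

5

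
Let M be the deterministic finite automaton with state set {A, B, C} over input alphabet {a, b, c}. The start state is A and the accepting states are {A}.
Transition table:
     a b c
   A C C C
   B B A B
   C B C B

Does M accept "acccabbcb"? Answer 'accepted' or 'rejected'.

accepted

A --a--> C
C --c--> B
B --c--> B
B --c--> B
B --a--> B
B --b--> A
A --b--> C
C --c--> B
B --b--> A
End in state A, which is an accepting state.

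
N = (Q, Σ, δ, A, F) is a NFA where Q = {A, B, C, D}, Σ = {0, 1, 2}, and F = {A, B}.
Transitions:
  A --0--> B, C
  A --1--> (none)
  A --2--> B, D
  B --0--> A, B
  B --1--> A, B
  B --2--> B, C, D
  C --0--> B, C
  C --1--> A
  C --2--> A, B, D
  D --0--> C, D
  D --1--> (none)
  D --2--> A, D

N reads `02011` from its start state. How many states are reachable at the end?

2

Start: {A}
read 0: {B, C}
read 2: {A, B, C, D}
read 0: {A, B, C, D}
read 1: {A, B}
read 1: {A, B}
Final reachable set {A, B} has 2 states.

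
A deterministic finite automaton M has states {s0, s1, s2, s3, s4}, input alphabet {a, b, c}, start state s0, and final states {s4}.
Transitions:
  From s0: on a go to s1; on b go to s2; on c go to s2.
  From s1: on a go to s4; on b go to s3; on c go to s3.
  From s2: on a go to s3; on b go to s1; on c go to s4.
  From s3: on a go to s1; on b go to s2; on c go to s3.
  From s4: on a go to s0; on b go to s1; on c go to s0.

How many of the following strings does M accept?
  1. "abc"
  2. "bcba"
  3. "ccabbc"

"abc": rejected
"bcba": accepted
"ccabbc": rejected

1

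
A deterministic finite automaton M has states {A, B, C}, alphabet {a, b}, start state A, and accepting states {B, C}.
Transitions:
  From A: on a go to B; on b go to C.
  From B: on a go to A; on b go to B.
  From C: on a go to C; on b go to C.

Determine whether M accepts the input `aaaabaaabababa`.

accepted

A --a--> B
B --a--> A
A --a--> B
B --a--> A
A --b--> C
C --a--> C
C --a--> C
C --a--> C
C --b--> C
C --a--> C
C --b--> C
C --a--> C
C --b--> C
C --a--> C
End in state C, which is an accepting state.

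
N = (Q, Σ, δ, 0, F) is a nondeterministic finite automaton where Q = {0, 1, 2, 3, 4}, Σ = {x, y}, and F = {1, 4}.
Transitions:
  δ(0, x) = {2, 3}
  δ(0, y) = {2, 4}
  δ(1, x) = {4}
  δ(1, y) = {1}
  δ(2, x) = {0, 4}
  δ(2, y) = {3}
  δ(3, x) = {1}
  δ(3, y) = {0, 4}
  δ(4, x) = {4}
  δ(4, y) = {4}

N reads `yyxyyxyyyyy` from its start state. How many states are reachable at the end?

1

Start: {0}
read y: {2, 4}
read y: {3, 4}
read x: {1, 4}
read y: {1, 4}
read y: {1, 4}
read x: {4}
read y: {4}
read y: {4}
read y: {4}
read y: {4}
read y: {4}
Final reachable set {4} has 1 state.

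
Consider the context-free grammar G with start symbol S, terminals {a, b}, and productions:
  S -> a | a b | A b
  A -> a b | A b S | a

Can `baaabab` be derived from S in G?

no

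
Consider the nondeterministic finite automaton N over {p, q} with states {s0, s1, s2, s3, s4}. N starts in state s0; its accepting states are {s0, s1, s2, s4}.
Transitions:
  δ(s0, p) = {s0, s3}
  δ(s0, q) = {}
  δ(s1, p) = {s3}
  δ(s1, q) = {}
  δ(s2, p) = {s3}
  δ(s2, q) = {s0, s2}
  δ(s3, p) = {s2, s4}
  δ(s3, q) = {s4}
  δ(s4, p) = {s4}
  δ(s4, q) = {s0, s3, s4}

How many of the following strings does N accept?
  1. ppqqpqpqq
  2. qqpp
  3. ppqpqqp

ppqqpqpqq: accepted
qqpp: rejected
ppqpqqp: accepted

2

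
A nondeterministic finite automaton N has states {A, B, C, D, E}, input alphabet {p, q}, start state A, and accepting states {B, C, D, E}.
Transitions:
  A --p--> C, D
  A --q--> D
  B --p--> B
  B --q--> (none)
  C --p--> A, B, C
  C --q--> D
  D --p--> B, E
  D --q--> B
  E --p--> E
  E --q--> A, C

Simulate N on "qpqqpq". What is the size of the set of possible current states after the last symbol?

Start: {A}
read q: {D}
read p: {B, E}
read q: {A, C}
read q: {D}
read p: {B, E}
read q: {A, C}
Final reachable set {A, C} has 2 states.

2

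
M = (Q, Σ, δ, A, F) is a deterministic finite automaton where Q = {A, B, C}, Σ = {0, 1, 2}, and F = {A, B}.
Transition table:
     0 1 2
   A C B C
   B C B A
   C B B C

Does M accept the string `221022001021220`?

accepted

A --2--> C
C --2--> C
C --1--> B
B --0--> C
C --2--> C
C --2--> C
C --0--> B
B --0--> C
C --1--> B
B --0--> C
C --2--> C
C --1--> B
B --2--> A
A --2--> C
C --0--> B
End in state B, which is an accepting state.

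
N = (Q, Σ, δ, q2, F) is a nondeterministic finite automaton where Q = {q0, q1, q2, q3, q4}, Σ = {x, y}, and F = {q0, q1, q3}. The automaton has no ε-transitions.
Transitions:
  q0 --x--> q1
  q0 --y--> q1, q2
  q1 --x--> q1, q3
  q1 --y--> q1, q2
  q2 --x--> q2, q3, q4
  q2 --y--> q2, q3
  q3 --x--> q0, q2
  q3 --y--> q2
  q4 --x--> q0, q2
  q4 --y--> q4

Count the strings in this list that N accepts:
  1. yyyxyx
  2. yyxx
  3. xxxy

yyyxyx: accepted
yyxx: accepted
xxxy: accepted

3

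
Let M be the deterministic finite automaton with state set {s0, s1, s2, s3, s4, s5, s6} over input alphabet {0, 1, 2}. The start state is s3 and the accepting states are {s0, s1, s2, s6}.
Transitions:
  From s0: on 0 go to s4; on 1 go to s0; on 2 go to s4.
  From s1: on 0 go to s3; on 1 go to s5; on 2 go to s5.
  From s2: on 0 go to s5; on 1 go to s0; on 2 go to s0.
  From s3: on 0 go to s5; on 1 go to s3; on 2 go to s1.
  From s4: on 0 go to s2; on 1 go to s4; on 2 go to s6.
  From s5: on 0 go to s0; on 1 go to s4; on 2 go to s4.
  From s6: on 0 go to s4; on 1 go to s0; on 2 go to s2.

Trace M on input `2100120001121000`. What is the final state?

s3 --2--> s1
s1 --1--> s5
s5 --0--> s0
s0 --0--> s4
s4 --1--> s4
s4 --2--> s6
s6 --0--> s4
s4 --0--> s2
s2 --0--> s5
s5 --1--> s4
s4 --1--> s4
s4 --2--> s6
s6 --1--> s0
s0 --0--> s4
s4 --0--> s2
s2 --0--> s5

s5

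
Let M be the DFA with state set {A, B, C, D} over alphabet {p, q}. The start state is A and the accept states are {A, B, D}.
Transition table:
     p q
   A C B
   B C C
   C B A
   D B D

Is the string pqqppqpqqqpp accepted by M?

accepted

A --p--> C
C --q--> A
A --q--> B
B --p--> C
C --p--> B
B --q--> C
C --p--> B
B --q--> C
C --q--> A
A --q--> B
B --p--> C
C --p--> B
End in state B, which is an accepting state.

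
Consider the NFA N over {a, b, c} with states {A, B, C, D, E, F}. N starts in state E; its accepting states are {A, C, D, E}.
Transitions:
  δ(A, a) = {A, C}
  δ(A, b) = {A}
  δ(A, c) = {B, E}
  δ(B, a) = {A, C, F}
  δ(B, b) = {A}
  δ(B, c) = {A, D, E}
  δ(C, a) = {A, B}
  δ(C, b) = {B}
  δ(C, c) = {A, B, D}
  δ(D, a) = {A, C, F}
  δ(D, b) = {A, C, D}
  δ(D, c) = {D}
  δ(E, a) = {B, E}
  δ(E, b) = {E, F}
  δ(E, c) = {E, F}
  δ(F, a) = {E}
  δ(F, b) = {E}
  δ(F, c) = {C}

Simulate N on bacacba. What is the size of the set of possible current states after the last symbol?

Start: {E}
read b: {E, F}
read a: {B, E}
read c: {A, D, E, F}
read a: {A, B, C, E, F}
read c: {A, B, C, D, E, F}
read b: {A, B, C, D, E, F}
read a: {A, B, C, E, F}
Final reachable set {A, B, C, E, F} has 5 states.

5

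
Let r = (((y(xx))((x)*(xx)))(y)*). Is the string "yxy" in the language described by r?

no

No split of yxy into u·v has ((y(xx))((x)*(xx))) matching u and (y)* matching v.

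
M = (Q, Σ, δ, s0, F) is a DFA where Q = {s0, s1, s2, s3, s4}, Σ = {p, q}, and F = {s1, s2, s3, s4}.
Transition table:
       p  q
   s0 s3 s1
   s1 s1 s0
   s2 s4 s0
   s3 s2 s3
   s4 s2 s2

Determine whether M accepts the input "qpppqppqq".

s0 --q--> s1
s1 --p--> s1
s1 --p--> s1
s1 --p--> s1
s1 --q--> s0
s0 --p--> s3
s3 --p--> s2
s2 --q--> s0
s0 --q--> s1
End in state s1, which is an accepting state.

accepted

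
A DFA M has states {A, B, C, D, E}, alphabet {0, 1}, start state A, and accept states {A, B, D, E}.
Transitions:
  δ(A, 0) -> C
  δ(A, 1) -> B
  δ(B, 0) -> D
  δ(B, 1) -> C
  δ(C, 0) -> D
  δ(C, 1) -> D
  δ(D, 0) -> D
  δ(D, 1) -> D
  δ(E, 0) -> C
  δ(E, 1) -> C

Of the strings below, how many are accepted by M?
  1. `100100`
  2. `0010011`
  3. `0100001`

`100100`: accepted
`0010011`: accepted
`0100001`: accepted

3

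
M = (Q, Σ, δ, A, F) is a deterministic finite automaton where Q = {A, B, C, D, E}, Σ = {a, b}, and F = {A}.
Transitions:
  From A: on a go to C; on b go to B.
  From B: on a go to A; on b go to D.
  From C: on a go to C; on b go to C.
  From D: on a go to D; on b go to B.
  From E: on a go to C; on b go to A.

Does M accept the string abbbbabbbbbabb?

rejected

A --a--> C
C --b--> C
C --b--> C
C --b--> C
C --b--> C
C --a--> C
C --b--> C
C --b--> C
C --b--> C
C --b--> C
C --b--> C
C --a--> C
C --b--> C
C --b--> C
End in state C, which is not an accepting state.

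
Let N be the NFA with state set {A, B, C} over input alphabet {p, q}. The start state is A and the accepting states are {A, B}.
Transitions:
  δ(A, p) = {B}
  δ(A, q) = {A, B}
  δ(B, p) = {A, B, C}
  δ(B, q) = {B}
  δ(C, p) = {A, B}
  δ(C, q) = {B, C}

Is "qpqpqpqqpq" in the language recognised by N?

Start: {A}
read q: {A, B}
read p: {A, B, C}
read q: {A, B, C}
read p: {A, B, C}
read q: {A, B, C}
read p: {A, B, C}
read q: {A, B, C}
read q: {A, B, C}
read p: {A, B, C}
read q: {A, B, C}
Reachable ∩ accepting = {A, B} — nonempty.

accepted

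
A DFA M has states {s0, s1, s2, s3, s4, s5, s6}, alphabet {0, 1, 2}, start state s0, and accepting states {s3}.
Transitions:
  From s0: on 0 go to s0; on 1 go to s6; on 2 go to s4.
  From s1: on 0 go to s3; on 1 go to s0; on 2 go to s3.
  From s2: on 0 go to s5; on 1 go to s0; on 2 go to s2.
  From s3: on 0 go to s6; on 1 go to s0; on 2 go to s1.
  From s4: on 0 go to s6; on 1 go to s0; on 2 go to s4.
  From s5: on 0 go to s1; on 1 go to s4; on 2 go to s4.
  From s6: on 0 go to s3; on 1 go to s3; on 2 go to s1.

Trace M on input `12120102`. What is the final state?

s0 --1--> s6
s6 --2--> s1
s1 --1--> s0
s0 --2--> s4
s4 --0--> s6
s6 --1--> s3
s3 --0--> s6
s6 --2--> s1

s1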